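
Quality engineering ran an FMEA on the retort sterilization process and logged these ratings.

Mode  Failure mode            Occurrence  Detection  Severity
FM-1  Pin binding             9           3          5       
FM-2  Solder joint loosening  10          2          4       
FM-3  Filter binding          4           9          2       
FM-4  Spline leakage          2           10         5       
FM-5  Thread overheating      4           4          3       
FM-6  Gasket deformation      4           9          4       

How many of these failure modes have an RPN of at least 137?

RPN = Severity × Occurrence × Detection:
  FM-1: 5 × 9 × 3 = 135
  FM-2: 4 × 10 × 2 = 80
  FM-3: 2 × 4 × 9 = 72
  FM-4: 5 × 2 × 10 = 100
  FM-5: 3 × 4 × 4 = 48
  FM-6: 4 × 4 × 9 = 144
Modes with RPN ≥ 137: FM-6 (144) → 1.

1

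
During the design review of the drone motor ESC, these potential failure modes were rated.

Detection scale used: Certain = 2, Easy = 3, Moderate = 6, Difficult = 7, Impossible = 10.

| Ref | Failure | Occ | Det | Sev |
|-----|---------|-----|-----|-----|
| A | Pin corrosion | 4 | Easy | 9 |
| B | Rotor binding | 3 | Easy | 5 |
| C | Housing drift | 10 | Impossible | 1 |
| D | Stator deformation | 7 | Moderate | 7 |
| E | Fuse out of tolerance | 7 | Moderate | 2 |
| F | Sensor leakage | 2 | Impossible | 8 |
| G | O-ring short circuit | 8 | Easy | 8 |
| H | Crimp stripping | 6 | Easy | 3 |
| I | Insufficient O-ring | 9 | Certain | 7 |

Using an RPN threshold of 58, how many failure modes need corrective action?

7

RPN = Severity × Occurrence × Detection:
  A: 9 × 4 × 3 = 108
  B: 5 × 3 × 3 = 45
  C: 1 × 10 × 10 = 100
  D: 7 × 7 × 6 = 294
  E: 2 × 7 × 6 = 84
  F: 8 × 2 × 10 = 160
  G: 8 × 8 × 3 = 192
  H: 3 × 6 × 3 = 54
  I: 7 × 9 × 2 = 126
Modes with RPN ≥ 58: A (108), C (100), D (294), E (84), F (160), G (192), I (126) → 7.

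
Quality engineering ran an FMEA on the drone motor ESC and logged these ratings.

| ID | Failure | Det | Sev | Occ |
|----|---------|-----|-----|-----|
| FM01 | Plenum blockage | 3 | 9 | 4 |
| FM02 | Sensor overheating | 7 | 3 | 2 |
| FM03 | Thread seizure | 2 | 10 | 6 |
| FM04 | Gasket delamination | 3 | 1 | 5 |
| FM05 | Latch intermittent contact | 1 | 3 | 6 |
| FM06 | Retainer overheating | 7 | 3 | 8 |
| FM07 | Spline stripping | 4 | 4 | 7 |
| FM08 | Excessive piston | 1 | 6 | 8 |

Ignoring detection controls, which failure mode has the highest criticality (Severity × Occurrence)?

Criticality = Severity × Occurrence:
  FM01: 9 × 4 = 36
  FM02: 3 × 2 = 6
  FM03: 10 × 6 = 60
  FM04: 1 × 5 = 5
  FM05: 3 × 6 = 18
  FM06: 3 × 8 = 24
  FM07: 4 × 7 = 28
  FM08: 6 × 8 = 48
Highest criticality is 60 → FM03.

FM03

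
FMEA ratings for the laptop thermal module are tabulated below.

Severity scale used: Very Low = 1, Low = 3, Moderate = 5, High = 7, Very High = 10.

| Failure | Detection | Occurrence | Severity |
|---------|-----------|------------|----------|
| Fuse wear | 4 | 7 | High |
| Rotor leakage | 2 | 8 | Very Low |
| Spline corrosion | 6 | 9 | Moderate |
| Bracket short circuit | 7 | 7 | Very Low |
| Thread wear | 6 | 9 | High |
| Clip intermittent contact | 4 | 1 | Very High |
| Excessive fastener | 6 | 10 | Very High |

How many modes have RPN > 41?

5

RPN = Severity × Occurrence × Detection:
  Fuse wear: 7 × 7 × 4 = 196
  Rotor leakage: 1 × 8 × 2 = 16
  Spline corrosion: 5 × 9 × 6 = 270
  Bracket short circuit: 1 × 7 × 7 = 49
  Thread wear: 7 × 9 × 6 = 378
  Clip intermittent contact: 10 × 1 × 4 = 40
  Excessive fastener: 10 × 10 × 6 = 600
Modes with RPN > 41: Fuse wear (196), Spline corrosion (270), Bracket short circuit (49), Thread wear (378), Excessive fastener (600) → 5.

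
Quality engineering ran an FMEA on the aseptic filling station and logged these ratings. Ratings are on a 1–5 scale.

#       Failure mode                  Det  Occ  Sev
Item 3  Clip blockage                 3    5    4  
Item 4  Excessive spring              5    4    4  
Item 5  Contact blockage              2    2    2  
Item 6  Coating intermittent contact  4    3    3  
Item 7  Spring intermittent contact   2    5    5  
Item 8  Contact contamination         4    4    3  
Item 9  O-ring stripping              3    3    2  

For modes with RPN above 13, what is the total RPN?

292

RPN = Severity × Occurrence × Detection:
  Item 3: 4 × 5 × 3 = 60
  Item 4: 4 × 4 × 5 = 80
  Item 5: 2 × 2 × 2 = 8
  Item 6: 3 × 3 × 4 = 36
  Item 7: 5 × 5 × 2 = 50
  Item 8: 3 × 4 × 4 = 48
  Item 9: 2 × 3 × 3 = 18
RPN > 13: Item 3 (60), Item 4 (80), Item 6 (36), Item 7 (50), Item 8 (48), Item 9 (18).
Sum: 60 + 80 + 36 + 50 + 48 + 18 = 292.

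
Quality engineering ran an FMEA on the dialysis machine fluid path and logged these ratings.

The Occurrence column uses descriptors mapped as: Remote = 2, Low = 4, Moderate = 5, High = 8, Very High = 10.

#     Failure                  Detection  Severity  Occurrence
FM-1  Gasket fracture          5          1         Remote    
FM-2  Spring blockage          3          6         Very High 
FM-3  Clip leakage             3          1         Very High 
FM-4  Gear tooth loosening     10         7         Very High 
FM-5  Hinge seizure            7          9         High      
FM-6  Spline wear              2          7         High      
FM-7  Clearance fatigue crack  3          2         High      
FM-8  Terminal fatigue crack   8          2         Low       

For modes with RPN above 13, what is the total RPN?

1638

RPN = Severity × Occurrence × Detection:
  FM-1: 1 × 2 × 5 = 10
  FM-2: 6 × 10 × 3 = 180
  FM-3: 1 × 10 × 3 = 30
  FM-4: 7 × 10 × 10 = 700
  FM-5: 9 × 8 × 7 = 504
  FM-6: 7 × 8 × 2 = 112
  FM-7: 2 × 8 × 3 = 48
  FM-8: 2 × 4 × 8 = 64
RPN > 13: FM-2 (180), FM-3 (30), FM-4 (700), FM-5 (504), FM-6 (112), FM-7 (48), FM-8 (64).
Sum: 180 + 30 + 700 + 504 + 112 + 48 + 64 = 1638.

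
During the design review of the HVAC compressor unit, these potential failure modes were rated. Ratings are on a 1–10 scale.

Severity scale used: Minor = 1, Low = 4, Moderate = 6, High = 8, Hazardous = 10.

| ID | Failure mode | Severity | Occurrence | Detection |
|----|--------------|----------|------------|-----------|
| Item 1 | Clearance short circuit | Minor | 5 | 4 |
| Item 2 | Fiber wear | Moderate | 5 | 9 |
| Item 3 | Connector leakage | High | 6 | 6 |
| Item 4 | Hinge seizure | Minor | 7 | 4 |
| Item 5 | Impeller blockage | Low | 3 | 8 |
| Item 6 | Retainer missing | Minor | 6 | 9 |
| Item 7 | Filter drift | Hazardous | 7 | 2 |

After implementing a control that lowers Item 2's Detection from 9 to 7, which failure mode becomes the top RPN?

Item 3

RPN = Severity × Occurrence × Detection:
  Item 1: 1 × 5 × 4 = 20
  Item 2: 6 × 5 × 9 = 270
  Item 3: 8 × 6 × 6 = 288
  Item 4: 1 × 7 × 4 = 28
  Item 5: 4 × 3 × 8 = 96
  Item 6: 1 × 6 × 9 = 54
  Item 7: 10 × 7 × 2 = 140
After action: Item 2 → 6 × 5 × 7 = 210.
Revised RPNs: Item 3=288, Item 2=210, Item 7=140, Item 5=96, Item 6=54, Item 4=28, Item 1=20.
Highest is now Item 3 (288).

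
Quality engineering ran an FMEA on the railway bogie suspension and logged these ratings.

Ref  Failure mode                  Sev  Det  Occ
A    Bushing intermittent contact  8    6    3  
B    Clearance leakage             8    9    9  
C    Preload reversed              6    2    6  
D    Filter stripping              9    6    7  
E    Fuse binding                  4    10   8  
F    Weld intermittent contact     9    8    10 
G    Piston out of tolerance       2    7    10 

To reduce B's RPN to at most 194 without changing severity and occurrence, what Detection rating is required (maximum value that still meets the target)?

B: S=8, O=9, D=9 → current RPN = 648.
Fixed product = 72. Need 72 × D ≤ 194, so D ≤ 194/72 = 2.69.
Maximum integer Detection rating = 2 (gives RPN 144; D=3 would give 216 > 194).

2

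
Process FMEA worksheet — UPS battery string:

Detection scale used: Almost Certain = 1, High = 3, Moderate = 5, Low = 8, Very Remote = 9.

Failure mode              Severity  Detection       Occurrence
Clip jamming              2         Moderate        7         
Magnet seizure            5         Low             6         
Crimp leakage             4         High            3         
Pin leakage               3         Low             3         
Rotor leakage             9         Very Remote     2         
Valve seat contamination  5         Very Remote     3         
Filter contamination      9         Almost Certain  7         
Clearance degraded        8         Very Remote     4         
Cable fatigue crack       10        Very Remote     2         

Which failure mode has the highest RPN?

Clearance degraded

RPN = Severity × Occurrence × Detection:
  Clip jamming: 2 × 7 × 5 = 70
  Magnet seizure: 5 × 6 × 8 = 240
  Crimp leakage: 4 × 3 × 3 = 36
  Pin leakage: 3 × 3 × 8 = 72
  Rotor leakage: 9 × 2 × 9 = 162
  Valve seat contamination: 5 × 3 × 9 = 135
  Filter contamination: 9 × 7 × 1 = 63
  Clearance degraded: 8 × 4 × 9 = 288
  Cable fatigue crack: 10 × 2 × 9 = 180
Highest RPN is 288 → Clearance degraded.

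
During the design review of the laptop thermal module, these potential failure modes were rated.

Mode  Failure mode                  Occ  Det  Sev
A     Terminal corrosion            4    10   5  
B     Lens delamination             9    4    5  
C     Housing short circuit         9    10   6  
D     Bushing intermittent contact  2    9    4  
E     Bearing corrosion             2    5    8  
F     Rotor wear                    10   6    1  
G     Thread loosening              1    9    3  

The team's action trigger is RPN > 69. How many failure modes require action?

5

RPN = Severity × Occurrence × Detection:
  A: 5 × 4 × 10 = 200
  B: 5 × 9 × 4 = 180
  C: 6 × 9 × 10 = 540
  D: 4 × 2 × 9 = 72
  E: 8 × 2 × 5 = 80
  F: 1 × 10 × 6 = 60
  G: 3 × 1 × 9 = 27
Modes with RPN > 69: A (200), B (180), C (540), D (72), E (80) → 5.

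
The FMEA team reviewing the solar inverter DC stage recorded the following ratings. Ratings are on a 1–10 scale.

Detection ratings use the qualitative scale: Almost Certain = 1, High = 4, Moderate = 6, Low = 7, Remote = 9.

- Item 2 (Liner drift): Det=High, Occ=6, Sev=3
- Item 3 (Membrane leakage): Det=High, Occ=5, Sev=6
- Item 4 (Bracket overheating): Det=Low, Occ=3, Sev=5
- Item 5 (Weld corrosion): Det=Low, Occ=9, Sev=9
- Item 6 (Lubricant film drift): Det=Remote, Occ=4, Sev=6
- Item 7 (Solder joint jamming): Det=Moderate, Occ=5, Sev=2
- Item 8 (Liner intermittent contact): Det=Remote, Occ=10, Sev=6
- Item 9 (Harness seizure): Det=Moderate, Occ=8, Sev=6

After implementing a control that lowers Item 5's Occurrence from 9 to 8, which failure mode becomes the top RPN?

Item 8

RPN = Severity × Occurrence × Detection:
  Item 2: 3 × 6 × 4 = 72
  Item 3: 6 × 5 × 4 = 120
  Item 4: 5 × 3 × 7 = 105
  Item 5: 9 × 9 × 7 = 567
  Item 6: 6 × 4 × 9 = 216
  Item 7: 2 × 5 × 6 = 60
  Item 8: 6 × 10 × 9 = 540
  Item 9: 6 × 8 × 6 = 288
After action: Item 5 → 9 × 8 × 7 = 504.
Revised RPNs: Item 8=540, Item 5=504, Item 9=288, Item 6=216, Item 3=120, Item 4=105, Item 2=72, Item 7=60.
Highest is now Item 8 (540).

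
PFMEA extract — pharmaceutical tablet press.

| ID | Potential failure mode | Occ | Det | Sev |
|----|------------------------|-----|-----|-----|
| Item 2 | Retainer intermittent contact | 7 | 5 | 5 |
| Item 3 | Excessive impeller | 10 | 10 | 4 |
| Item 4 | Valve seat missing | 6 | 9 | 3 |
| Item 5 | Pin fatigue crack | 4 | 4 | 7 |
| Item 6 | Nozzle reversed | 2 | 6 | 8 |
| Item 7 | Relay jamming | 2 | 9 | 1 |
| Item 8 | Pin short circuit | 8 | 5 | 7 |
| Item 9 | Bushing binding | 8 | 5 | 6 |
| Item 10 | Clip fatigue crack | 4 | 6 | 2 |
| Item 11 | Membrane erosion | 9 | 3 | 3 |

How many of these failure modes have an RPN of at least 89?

RPN = Severity × Occurrence × Detection:
  Item 2: 5 × 7 × 5 = 175
  Item 3: 4 × 10 × 10 = 400
  Item 4: 3 × 6 × 9 = 162
  Item 5: 7 × 4 × 4 = 112
  Item 6: 8 × 2 × 6 = 96
  Item 7: 1 × 2 × 9 = 18
  Item 8: 7 × 8 × 5 = 280
  Item 9: 6 × 8 × 5 = 240
  Item 10: 2 × 4 × 6 = 48
  Item 11: 3 × 9 × 3 = 81
Modes with RPN ≥ 89: Item 2 (175), Item 3 (400), Item 4 (162), Item 5 (112), Item 6 (96), Item 8 (280), Item 9 (240) → 7.

7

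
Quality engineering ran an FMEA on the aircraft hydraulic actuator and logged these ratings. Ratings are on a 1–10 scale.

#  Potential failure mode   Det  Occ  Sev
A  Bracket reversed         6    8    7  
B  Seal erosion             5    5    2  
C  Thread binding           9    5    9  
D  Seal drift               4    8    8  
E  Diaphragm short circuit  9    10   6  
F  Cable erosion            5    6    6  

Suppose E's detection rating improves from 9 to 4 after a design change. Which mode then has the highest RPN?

C

RPN = Severity × Occurrence × Detection:
  A: 7 × 8 × 6 = 336
  B: 2 × 5 × 5 = 50
  C: 9 × 5 × 9 = 405
  D: 8 × 8 × 4 = 256
  E: 6 × 10 × 9 = 540
  F: 6 × 6 × 5 = 180
After action: E → 6 × 10 × 4 = 240.
Revised RPNs: C=405, A=336, D=256, E=240, F=180, B=50.
Highest is now C (405).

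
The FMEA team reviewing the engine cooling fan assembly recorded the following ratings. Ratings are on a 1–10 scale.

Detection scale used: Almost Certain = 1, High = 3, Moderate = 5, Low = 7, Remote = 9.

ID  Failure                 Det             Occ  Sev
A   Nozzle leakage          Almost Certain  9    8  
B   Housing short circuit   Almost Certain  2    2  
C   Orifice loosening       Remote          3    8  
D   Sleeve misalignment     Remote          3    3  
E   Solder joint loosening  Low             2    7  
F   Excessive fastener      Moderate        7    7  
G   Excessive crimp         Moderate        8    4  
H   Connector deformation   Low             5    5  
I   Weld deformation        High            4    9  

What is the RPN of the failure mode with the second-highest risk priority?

216

RPN = Severity × Occurrence × Detection:
  A: 8 × 9 × 1 = 72
  B: 2 × 2 × 1 = 4
  C: 8 × 3 × 9 = 216
  D: 3 × 3 × 9 = 81
  E: 7 × 2 × 7 = 98
  F: 7 × 7 × 5 = 245
  G: 4 × 8 × 5 = 160
  H: 5 × 5 × 7 = 175
  I: 9 × 4 × 3 = 108
Sorted descending: 245, 216, 175, 160, 108, 98, 81, 72, 4.
The second-highest RPN is 216 (C).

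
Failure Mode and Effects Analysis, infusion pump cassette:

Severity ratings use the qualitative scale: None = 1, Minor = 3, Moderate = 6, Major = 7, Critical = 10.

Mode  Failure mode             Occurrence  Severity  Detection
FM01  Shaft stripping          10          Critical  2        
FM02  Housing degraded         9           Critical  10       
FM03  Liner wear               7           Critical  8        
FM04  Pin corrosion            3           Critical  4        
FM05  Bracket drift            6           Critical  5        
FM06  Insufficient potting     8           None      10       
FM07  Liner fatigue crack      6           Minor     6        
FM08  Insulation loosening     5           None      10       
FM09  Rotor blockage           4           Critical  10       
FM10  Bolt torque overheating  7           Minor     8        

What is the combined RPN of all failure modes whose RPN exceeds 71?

RPN = Severity × Occurrence × Detection:
  FM01: 10 × 10 × 2 = 200
  FM02: 10 × 9 × 10 = 900
  FM03: 10 × 7 × 8 = 560
  FM04: 10 × 3 × 4 = 120
  FM05: 10 × 6 × 5 = 300
  FM06: 1 × 8 × 10 = 80
  FM07: 3 × 6 × 6 = 108
  FM08: 1 × 5 × 10 = 50
  FM09: 10 × 4 × 10 = 400
  FM10: 3 × 7 × 8 = 168
RPN > 71: FM01 (200), FM02 (900), FM03 (560), FM04 (120), FM05 (300), FM06 (80), FM07 (108), FM09 (400), FM10 (168).
Sum: 200 + 900 + 560 + 120 + 300 + 80 + 108 + 400 + 168 = 2836.

2836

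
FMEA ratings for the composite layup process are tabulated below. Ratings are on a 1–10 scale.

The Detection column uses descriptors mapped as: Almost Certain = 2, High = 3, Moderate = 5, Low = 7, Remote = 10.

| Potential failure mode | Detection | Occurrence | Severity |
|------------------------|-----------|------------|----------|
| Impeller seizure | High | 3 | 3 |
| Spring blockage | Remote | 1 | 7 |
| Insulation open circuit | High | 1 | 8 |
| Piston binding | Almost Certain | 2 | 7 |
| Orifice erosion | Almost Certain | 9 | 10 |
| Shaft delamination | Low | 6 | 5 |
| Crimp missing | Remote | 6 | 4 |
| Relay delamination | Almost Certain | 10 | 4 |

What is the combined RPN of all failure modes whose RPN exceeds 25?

RPN = Severity × Occurrence × Detection:
  Impeller seizure: 3 × 3 × 3 = 27
  Spring blockage: 7 × 1 × 10 = 70
  Insulation open circuit: 8 × 1 × 3 = 24
  Piston binding: 7 × 2 × 2 = 28
  Orifice erosion: 10 × 9 × 2 = 180
  Shaft delamination: 5 × 6 × 7 = 210
  Crimp missing: 4 × 6 × 10 = 240
  Relay delamination: 4 × 10 × 2 = 80
RPN > 25: Impeller seizure (27), Spring blockage (70), Piston binding (28), Orifice erosion (180), Shaft delamination (210), Crimp missing (240), Relay delamination (80).
Sum: 27 + 70 + 28 + 180 + 210 + 240 + 80 = 835.

835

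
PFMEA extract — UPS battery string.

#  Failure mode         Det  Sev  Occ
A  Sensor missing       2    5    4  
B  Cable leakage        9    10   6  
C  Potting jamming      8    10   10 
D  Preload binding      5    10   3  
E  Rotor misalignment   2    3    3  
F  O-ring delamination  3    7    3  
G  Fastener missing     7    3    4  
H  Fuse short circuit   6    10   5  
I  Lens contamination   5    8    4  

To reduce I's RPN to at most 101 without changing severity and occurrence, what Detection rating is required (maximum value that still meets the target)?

I: S=8, O=4, D=5 → current RPN = 160.
Fixed product = 32. Need 32 × D ≤ 101, so D ≤ 101/32 = 3.16.
Maximum integer Detection rating = 3 (gives RPN 96; D=4 would give 128 > 101).

3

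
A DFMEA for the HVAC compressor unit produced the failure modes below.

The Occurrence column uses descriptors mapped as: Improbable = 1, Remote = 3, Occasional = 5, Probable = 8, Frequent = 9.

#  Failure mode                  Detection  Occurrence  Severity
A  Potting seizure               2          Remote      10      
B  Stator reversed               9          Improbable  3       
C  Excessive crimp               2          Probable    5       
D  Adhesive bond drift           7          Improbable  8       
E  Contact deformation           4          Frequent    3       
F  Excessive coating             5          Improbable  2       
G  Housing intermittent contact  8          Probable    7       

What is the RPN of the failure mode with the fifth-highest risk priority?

RPN = Severity × Occurrence × Detection:
  A: 10 × 3 × 2 = 60
  B: 3 × 1 × 9 = 27
  C: 5 × 8 × 2 = 80
  D: 8 × 1 × 7 = 56
  E: 3 × 9 × 4 = 108
  F: 2 × 1 × 5 = 10
  G: 7 × 8 × 8 = 448
Sorted descending: 448, 108, 80, 60, 56, 27, 10.
The fifth-highest RPN is 56 (D).

56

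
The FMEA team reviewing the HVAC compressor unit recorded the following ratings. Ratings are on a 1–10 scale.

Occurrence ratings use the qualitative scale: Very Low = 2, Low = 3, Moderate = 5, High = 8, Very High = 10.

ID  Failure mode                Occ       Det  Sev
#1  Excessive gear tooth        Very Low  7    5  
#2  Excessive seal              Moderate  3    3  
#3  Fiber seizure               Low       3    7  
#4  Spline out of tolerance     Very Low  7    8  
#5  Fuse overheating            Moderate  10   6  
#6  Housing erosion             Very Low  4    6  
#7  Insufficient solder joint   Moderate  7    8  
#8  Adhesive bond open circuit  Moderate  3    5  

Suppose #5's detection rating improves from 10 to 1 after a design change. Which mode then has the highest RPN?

RPN = Severity × Occurrence × Detection:
  #1: 5 × 2 × 7 = 70
  #2: 3 × 5 × 3 = 45
  #3: 7 × 3 × 3 = 63
  #4: 8 × 2 × 7 = 112
  #5: 6 × 5 × 10 = 300
  #6: 6 × 2 × 4 = 48
  #7: 8 × 5 × 7 = 280
  #8: 5 × 5 × 3 = 75
After action: #5 → 6 × 5 × 1 = 30.
Revised RPNs: #7=280, #4=112, #8=75, #1=70, #3=63, #6=48, #2=45, #5=30.
Highest is now #7 (280).

#7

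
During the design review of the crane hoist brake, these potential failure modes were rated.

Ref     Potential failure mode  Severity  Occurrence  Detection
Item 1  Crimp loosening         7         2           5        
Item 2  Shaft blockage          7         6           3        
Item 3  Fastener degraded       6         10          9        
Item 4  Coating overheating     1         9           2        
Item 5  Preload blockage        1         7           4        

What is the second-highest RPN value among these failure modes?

126

RPN = Severity × Occurrence × Detection:
  Item 1: 7 × 2 × 5 = 70
  Item 2: 7 × 6 × 3 = 126
  Item 3: 6 × 10 × 9 = 540
  Item 4: 1 × 9 × 2 = 18
  Item 5: 1 × 7 × 4 = 28
Sorted descending: 540, 126, 70, 28, 18.
The second-highest RPN is 126 (Item 2).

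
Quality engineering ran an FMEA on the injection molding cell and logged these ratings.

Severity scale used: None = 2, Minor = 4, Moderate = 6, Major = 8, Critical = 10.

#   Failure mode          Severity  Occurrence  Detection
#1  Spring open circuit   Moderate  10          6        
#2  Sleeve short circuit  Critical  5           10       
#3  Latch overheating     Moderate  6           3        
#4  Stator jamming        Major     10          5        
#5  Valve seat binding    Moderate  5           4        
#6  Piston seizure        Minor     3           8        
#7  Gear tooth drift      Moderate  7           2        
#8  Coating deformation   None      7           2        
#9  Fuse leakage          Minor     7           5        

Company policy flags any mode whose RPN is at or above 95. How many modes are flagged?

RPN = Severity × Occurrence × Detection:
  #1: 6 × 10 × 6 = 360
  #2: 10 × 5 × 10 = 500
  #3: 6 × 6 × 3 = 108
  #4: 8 × 10 × 5 = 400
  #5: 6 × 5 × 4 = 120
  #6: 4 × 3 × 8 = 96
  #7: 6 × 7 × 2 = 84
  #8: 2 × 7 × 2 = 28
  #9: 4 × 7 × 5 = 140
Modes with RPN ≥ 95: #1 (360), #2 (500), #3 (108), #4 (400), #5 (120), #6 (96), #9 (140) → 7.

7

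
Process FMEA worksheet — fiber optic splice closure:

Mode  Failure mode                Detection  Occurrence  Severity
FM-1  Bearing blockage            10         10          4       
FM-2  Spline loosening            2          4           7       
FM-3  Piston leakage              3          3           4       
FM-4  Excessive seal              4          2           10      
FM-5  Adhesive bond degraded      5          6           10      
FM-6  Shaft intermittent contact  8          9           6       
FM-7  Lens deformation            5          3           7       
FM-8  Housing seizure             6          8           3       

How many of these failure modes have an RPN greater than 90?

5

RPN = Severity × Occurrence × Detection:
  FM-1: 4 × 10 × 10 = 400
  FM-2: 7 × 4 × 2 = 56
  FM-3: 4 × 3 × 3 = 36
  FM-4: 10 × 2 × 4 = 80
  FM-5: 10 × 6 × 5 = 300
  FM-6: 6 × 9 × 8 = 432
  FM-7: 7 × 3 × 5 = 105
  FM-8: 3 × 8 × 6 = 144
Modes with RPN > 90: FM-1 (400), FM-5 (300), FM-6 (432), FM-7 (105), FM-8 (144) → 5.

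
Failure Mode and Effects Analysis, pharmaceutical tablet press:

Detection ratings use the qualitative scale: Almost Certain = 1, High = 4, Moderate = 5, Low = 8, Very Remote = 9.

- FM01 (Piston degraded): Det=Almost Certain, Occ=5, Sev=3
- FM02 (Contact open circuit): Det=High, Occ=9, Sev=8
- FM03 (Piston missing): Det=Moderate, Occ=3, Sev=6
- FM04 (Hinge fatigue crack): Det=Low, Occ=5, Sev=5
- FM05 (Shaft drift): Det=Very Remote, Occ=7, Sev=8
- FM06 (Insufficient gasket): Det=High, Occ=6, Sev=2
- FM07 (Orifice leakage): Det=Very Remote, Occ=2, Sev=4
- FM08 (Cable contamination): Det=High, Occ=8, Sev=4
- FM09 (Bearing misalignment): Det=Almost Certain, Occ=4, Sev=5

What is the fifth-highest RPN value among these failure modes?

90

RPN = Severity × Occurrence × Detection:
  FM01: 3 × 5 × 1 = 15
  FM02: 8 × 9 × 4 = 288
  FM03: 6 × 3 × 5 = 90
  FM04: 5 × 5 × 8 = 200
  FM05: 8 × 7 × 9 = 504
  FM06: 2 × 6 × 4 = 48
  FM07: 4 × 2 × 9 = 72
  FM08: 4 × 8 × 4 = 128
  FM09: 5 × 4 × 1 = 20
Sorted descending: 504, 288, 200, 128, 90, 72, 48, 20, 15.
The fifth-highest RPN is 90 (FM03).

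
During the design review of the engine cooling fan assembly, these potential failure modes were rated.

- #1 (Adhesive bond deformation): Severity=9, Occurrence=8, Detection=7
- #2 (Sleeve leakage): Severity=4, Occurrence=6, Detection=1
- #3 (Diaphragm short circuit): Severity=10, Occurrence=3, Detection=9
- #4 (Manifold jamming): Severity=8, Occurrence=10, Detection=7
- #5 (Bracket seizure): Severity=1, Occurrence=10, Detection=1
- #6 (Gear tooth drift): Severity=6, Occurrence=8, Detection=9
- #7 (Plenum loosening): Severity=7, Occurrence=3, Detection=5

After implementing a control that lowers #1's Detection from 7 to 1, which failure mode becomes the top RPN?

#4

RPN = Severity × Occurrence × Detection:
  #1: 9 × 8 × 7 = 504
  #2: 4 × 6 × 1 = 24
  #3: 10 × 3 × 9 = 270
  #4: 8 × 10 × 7 = 560
  #5: 1 × 10 × 1 = 10
  #6: 6 × 8 × 9 = 432
  #7: 7 × 3 × 5 = 105
After action: #1 → 9 × 8 × 1 = 72.
Revised RPNs: #4=560, #6=432, #3=270, #7=105, #1=72, #2=24, #5=10.
Highest is now #4 (560).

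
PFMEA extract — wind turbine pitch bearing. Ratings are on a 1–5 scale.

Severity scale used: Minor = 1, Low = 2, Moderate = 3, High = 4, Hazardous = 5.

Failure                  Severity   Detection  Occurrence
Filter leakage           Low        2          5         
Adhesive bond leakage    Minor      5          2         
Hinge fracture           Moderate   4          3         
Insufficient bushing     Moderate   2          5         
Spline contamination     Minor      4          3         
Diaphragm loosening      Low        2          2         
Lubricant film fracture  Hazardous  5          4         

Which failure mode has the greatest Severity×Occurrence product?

Criticality = Severity × Occurrence:
  Filter leakage: 2 × 5 = 10
  Adhesive bond leakage: 1 × 2 = 2
  Hinge fracture: 3 × 3 = 9
  Insufficient bushing: 3 × 5 = 15
  Spline contamination: 1 × 3 = 3
  Diaphragm loosening: 2 × 2 = 4
  Lubricant film fracture: 5 × 4 = 20
Highest criticality is 20 → Lubricant film fracture.

Lubricant film fracture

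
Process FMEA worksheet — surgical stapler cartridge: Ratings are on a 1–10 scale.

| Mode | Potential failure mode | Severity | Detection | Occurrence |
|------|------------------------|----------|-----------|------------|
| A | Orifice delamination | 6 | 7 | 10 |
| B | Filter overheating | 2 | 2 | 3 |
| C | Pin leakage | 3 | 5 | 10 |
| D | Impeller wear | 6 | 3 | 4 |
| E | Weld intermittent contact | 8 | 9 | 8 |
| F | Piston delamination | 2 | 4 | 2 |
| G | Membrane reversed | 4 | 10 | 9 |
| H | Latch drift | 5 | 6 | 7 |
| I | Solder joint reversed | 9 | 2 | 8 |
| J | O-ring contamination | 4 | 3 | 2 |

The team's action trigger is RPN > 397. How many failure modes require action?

RPN = Severity × Occurrence × Detection:
  A: 6 × 10 × 7 = 420
  B: 2 × 3 × 2 = 12
  C: 3 × 10 × 5 = 150
  D: 6 × 4 × 3 = 72
  E: 8 × 8 × 9 = 576
  F: 2 × 2 × 4 = 16
  G: 4 × 9 × 10 = 360
  H: 5 × 7 × 6 = 210
  I: 9 × 8 × 2 = 144
  J: 4 × 2 × 3 = 24
Modes with RPN > 397: A (420), E (576) → 2.

2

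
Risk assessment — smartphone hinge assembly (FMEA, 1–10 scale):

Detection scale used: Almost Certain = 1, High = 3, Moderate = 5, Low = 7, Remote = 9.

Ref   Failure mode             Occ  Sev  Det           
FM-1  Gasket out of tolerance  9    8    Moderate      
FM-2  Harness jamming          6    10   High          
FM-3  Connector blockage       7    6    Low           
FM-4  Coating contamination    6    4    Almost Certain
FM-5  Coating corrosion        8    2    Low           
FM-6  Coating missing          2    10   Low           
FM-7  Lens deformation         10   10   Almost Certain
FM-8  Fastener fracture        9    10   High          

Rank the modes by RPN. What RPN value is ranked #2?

294

RPN = Severity × Occurrence × Detection:
  FM-1: 8 × 9 × 5 = 360
  FM-2: 10 × 6 × 3 = 180
  FM-3: 6 × 7 × 7 = 294
  FM-4: 4 × 6 × 1 = 24
  FM-5: 2 × 8 × 7 = 112
  FM-6: 10 × 2 × 7 = 140
  FM-7: 10 × 10 × 1 = 100
  FM-8: 10 × 9 × 3 = 270
Sorted descending: 360, 294, 270, 180, 140, 112, 100, 24.
The second-highest RPN is 294 (FM-3).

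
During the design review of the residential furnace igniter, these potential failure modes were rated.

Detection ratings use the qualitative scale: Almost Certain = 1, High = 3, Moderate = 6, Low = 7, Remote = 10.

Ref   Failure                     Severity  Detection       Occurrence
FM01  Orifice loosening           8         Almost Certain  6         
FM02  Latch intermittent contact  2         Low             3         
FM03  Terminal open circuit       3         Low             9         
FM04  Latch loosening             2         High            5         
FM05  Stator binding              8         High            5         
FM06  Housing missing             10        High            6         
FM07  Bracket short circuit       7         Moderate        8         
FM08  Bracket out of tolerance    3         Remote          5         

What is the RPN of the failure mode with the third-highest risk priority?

180

RPN = Severity × Occurrence × Detection:
  FM01: 8 × 6 × 1 = 48
  FM02: 2 × 3 × 7 = 42
  FM03: 3 × 9 × 7 = 189
  FM04: 2 × 5 × 3 = 30
  FM05: 8 × 5 × 3 = 120
  FM06: 10 × 6 × 3 = 180
  FM07: 7 × 8 × 6 = 336
  FM08: 3 × 5 × 10 = 150
Sorted descending: 336, 189, 180, 150, 120, 48, 42, 30.
The third-highest RPN is 180 (FM06).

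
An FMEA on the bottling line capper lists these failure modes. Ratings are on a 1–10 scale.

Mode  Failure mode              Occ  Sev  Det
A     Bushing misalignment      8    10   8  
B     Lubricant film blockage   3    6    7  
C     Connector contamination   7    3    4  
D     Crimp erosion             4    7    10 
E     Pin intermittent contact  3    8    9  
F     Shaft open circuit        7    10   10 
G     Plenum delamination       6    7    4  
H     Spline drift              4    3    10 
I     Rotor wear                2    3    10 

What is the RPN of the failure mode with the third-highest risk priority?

280

RPN = Severity × Occurrence × Detection:
  A: 10 × 8 × 8 = 640
  B: 6 × 3 × 7 = 126
  C: 3 × 7 × 4 = 84
  D: 7 × 4 × 10 = 280
  E: 8 × 3 × 9 = 216
  F: 10 × 7 × 10 = 700
  G: 7 × 6 × 4 = 168
  H: 3 × 4 × 10 = 120
  I: 3 × 2 × 10 = 60
Sorted descending: 700, 640, 280, 216, 168, 126, 120, 84, 60.
The third-highest RPN is 280 (D).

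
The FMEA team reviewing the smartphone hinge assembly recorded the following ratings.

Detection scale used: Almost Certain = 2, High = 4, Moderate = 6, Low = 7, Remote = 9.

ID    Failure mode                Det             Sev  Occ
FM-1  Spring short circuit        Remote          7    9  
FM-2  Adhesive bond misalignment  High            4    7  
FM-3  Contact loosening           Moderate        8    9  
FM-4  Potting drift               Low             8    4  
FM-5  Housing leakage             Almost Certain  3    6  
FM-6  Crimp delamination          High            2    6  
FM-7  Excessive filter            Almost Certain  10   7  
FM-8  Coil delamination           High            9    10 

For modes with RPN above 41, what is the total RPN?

RPN = Severity × Occurrence × Detection:
  FM-1: 7 × 9 × 9 = 567
  FM-2: 4 × 7 × 4 = 112
  FM-3: 8 × 9 × 6 = 432
  FM-4: 8 × 4 × 7 = 224
  FM-5: 3 × 6 × 2 = 36
  FM-6: 2 × 6 × 4 = 48
  FM-7: 10 × 7 × 2 = 140
  FM-8: 9 × 10 × 4 = 360
RPN > 41: FM-1 (567), FM-2 (112), FM-3 (432), FM-4 (224), FM-6 (48), FM-7 (140), FM-8 (360).
Sum: 567 + 112 + 432 + 224 + 48 + 140 + 360 = 1883.

1883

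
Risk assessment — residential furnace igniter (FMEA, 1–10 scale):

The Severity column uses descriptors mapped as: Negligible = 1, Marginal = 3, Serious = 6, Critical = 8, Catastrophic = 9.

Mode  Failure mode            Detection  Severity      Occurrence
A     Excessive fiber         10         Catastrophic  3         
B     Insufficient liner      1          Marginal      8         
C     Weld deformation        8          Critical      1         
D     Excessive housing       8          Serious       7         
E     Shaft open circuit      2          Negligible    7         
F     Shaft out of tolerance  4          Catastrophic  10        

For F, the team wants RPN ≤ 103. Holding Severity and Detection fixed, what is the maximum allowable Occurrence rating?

2

F: S=9, O=10, D=4 → current RPN = 360.
Fixed product = 36. Need 36 × O ≤ 103, so O ≤ 103/36 = 2.86.
Maximum integer Occurrence rating = 2 (gives RPN 72; O=3 would give 108 > 103).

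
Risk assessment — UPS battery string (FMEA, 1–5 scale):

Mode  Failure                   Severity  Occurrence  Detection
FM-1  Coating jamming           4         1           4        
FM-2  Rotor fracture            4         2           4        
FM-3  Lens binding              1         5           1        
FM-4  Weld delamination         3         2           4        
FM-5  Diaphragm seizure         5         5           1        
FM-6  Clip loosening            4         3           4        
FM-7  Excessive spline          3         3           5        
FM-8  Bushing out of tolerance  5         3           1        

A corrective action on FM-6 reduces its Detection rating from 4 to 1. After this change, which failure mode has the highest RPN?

RPN = Severity × Occurrence × Detection:
  FM-1: 4 × 1 × 4 = 16
  FM-2: 4 × 2 × 4 = 32
  FM-3: 1 × 5 × 1 = 5
  FM-4: 3 × 2 × 4 = 24
  FM-5: 5 × 5 × 1 = 25
  FM-6: 4 × 3 × 4 = 48
  FM-7: 3 × 3 × 5 = 45
  FM-8: 5 × 3 × 1 = 15
After action: FM-6 → 4 × 3 × 1 = 12.
Revised RPNs: FM-7=45, FM-2=32, FM-5=25, FM-4=24, FM-1=16, FM-8=15, FM-6=12, FM-3=5.
Highest is now FM-7 (45).

FM-7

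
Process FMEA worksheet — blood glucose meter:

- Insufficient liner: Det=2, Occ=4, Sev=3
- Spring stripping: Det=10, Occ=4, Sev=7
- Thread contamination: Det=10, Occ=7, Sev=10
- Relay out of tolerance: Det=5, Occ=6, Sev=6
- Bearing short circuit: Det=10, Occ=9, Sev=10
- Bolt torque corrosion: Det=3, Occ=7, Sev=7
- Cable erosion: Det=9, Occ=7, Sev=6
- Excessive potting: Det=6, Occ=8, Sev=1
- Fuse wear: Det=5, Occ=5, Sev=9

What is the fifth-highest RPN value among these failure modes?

RPN = Severity × Occurrence × Detection:
  Insufficient liner: 3 × 4 × 2 = 24
  Spring stripping: 7 × 4 × 10 = 280
  Thread contamination: 10 × 7 × 10 = 700
  Relay out of tolerance: 6 × 6 × 5 = 180
  Bearing short circuit: 10 × 9 × 10 = 900
  Bolt torque corrosion: 7 × 7 × 3 = 147
  Cable erosion: 6 × 7 × 9 = 378
  Excessive potting: 1 × 8 × 6 = 48
  Fuse wear: 9 × 5 × 5 = 225
Sorted descending: 900, 700, 378, 280, 225, 180, 147, 48, 24.
The fifth-highest RPN is 225 (Fuse wear).

225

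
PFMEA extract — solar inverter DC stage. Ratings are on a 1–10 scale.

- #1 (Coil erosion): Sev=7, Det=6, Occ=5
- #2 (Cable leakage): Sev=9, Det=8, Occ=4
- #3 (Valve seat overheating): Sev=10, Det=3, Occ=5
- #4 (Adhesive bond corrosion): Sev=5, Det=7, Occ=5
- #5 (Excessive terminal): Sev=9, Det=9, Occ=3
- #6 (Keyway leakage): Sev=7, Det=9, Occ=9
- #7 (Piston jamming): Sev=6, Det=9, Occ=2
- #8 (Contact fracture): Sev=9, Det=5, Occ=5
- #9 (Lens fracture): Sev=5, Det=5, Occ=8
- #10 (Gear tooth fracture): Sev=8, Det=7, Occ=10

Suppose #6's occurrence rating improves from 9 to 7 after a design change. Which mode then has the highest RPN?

RPN = Severity × Occurrence × Detection:
  #1: 7 × 5 × 6 = 210
  #2: 9 × 4 × 8 = 288
  #3: 10 × 5 × 3 = 150
  #4: 5 × 5 × 7 = 175
  #5: 9 × 3 × 9 = 243
  #6: 7 × 9 × 9 = 567
  #7: 6 × 2 × 9 = 108
  #8: 9 × 5 × 5 = 225
  #9: 5 × 8 × 5 = 200
  #10: 8 × 10 × 7 = 560
After action: #6 → 7 × 7 × 9 = 441.
Revised RPNs: #10=560, #6=441, #2=288, #5=243, #8=225, #1=210, #9=200, #4=175, #3=150, #7=108.
Highest is now #10 (560).

#10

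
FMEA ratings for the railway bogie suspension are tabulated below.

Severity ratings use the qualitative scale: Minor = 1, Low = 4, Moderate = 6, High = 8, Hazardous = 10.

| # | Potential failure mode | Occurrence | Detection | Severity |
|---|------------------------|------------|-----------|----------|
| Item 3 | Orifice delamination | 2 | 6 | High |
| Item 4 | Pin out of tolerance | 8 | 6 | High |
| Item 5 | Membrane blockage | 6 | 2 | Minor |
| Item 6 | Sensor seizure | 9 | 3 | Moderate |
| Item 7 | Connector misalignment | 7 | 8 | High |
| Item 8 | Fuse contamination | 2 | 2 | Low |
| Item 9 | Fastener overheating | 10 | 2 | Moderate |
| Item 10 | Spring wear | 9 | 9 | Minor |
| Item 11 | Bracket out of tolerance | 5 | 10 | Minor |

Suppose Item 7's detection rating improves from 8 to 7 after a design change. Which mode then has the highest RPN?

Item 7

RPN = Severity × Occurrence × Detection:
  Item 3: 8 × 2 × 6 = 96
  Item 4: 8 × 8 × 6 = 384
  Item 5: 1 × 6 × 2 = 12
  Item 6: 6 × 9 × 3 = 162
  Item 7: 8 × 7 × 8 = 448
  Item 8: 4 × 2 × 2 = 16
  Item 9: 6 × 10 × 2 = 120
  Item 10: 1 × 9 × 9 = 81
  Item 11: 1 × 5 × 10 = 50
After action: Item 7 → 8 × 7 × 7 = 392.
Revised RPNs: Item 7=392, Item 4=384, Item 6=162, Item 9=120, Item 3=96, Item 10=81, Item 11=50, Item 8=16, Item 5=12.
Highest is now Item 7 (392).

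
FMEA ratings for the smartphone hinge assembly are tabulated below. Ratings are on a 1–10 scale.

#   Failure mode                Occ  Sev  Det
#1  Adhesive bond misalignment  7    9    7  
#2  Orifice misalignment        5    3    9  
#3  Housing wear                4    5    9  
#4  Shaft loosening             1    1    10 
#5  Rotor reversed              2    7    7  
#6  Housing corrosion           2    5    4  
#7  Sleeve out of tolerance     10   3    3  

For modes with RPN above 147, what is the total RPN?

621

RPN = Severity × Occurrence × Detection:
  #1: 9 × 7 × 7 = 441
  #2: 3 × 5 × 9 = 135
  #3: 5 × 4 × 9 = 180
  #4: 1 × 1 × 10 = 10
  #5: 7 × 2 × 7 = 98
  #6: 5 × 2 × 4 = 40
  #7: 3 × 10 × 3 = 90
RPN > 147: #1 (441), #3 (180).
Sum: 441 + 180 = 621.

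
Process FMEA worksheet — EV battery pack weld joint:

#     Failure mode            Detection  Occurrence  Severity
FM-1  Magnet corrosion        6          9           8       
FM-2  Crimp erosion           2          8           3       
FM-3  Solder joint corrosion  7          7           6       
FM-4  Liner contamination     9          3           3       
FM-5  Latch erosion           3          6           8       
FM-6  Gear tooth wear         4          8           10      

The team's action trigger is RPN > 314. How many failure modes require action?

RPN = Severity × Occurrence × Detection:
  FM-1: 8 × 9 × 6 = 432
  FM-2: 3 × 8 × 2 = 48
  FM-3: 6 × 7 × 7 = 294
  FM-4: 3 × 3 × 9 = 81
  FM-5: 8 × 6 × 3 = 144
  FM-6: 10 × 8 × 4 = 320
Modes with RPN > 314: FM-1 (432), FM-6 (320) → 2.

2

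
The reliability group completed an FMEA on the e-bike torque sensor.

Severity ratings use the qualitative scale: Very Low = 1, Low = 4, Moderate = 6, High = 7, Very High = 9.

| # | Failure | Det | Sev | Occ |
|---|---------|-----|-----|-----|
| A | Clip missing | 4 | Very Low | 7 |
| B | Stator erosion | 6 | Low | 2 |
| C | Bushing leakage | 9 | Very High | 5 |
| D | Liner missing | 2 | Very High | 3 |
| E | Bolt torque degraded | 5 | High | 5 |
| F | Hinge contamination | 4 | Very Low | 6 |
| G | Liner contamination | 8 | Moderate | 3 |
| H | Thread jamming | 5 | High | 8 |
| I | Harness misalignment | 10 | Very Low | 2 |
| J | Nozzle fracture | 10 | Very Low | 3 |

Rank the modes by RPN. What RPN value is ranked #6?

48

RPN = Severity × Occurrence × Detection:
  A: 1 × 7 × 4 = 28
  B: 4 × 2 × 6 = 48
  C: 9 × 5 × 9 = 405
  D: 9 × 3 × 2 = 54
  E: 7 × 5 × 5 = 175
  F: 1 × 6 × 4 = 24
  G: 6 × 3 × 8 = 144
  H: 7 × 8 × 5 = 280
  I: 1 × 2 × 10 = 20
  J: 1 × 3 × 10 = 30
Sorted descending: 405, 280, 175, 144, 54, 48, 30, 28, 24, 20.
The sixth-highest RPN is 48 (B).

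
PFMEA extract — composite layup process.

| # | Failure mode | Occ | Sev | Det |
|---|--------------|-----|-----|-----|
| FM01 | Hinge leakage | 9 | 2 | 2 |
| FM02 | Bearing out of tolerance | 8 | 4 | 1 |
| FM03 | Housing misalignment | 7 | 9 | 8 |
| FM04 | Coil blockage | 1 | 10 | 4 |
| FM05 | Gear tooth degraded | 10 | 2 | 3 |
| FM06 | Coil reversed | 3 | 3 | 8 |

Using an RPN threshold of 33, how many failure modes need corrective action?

RPN = Severity × Occurrence × Detection:
  FM01: 2 × 9 × 2 = 36
  FM02: 4 × 8 × 1 = 32
  FM03: 9 × 7 × 8 = 504
  FM04: 10 × 1 × 4 = 40
  FM05: 2 × 10 × 3 = 60
  FM06: 3 × 3 × 8 = 72
Modes with RPN ≥ 33: FM01 (36), FM03 (504), FM04 (40), FM05 (60), FM06 (72) → 5.

5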